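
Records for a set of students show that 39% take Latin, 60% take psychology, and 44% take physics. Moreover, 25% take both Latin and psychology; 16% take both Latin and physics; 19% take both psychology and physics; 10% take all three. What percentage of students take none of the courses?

By inclusion-exclusion,
P(≥1) = 39 + 60 + 44 − 25 − 16 − 19 + 10 = 93%
P(none) = 100% − 93% = 7%

7%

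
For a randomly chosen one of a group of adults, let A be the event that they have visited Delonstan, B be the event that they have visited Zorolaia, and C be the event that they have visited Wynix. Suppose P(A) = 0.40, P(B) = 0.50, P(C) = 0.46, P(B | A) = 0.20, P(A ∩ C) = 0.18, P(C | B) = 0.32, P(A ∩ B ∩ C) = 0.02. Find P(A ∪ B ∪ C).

P(A ∩ B) = P(A)·P(B|A) = 0.40 × 0.20 = 0.08
P(B ∩ C) = P(B)·P(C|B) = 0.50 × 0.32 = 0.16
By inclusion–exclusion:
P(A ∪ B ∪ C) = 0.40 + 0.50 + 0.46 − 0.08 − 0.18 − 0.16 + 0.02 = 0.96

0.96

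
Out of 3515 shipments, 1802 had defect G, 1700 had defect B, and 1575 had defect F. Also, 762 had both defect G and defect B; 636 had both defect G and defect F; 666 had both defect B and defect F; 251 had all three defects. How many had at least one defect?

By inclusion–exclusion:
|at least one| = 1802 + 1700 + 1575 − 762 − 636 − 666 + 251 = 3264

3264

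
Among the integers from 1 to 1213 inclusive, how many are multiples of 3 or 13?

466

⌊1213/3⌋ + ⌊1213/13⌋ − ⌊1213/39⌋ = 404 + 93 − 31 = 466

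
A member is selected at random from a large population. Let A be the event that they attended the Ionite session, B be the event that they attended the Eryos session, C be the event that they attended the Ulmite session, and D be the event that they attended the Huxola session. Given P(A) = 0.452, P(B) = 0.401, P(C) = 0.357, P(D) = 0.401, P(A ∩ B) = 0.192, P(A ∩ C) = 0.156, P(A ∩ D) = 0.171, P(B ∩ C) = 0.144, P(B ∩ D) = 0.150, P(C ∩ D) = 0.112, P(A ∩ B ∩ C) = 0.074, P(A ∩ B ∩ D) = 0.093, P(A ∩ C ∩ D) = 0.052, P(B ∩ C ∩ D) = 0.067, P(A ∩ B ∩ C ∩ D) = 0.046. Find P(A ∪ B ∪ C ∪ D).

0.926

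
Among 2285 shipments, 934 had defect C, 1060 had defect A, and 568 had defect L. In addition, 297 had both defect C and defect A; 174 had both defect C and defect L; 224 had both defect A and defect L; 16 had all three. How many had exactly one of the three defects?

1220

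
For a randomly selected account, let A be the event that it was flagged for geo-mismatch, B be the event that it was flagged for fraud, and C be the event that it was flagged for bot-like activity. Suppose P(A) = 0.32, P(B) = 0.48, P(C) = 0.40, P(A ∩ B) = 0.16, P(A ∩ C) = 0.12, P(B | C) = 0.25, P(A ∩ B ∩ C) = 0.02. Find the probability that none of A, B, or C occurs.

0.16

P(B ∩ C) = P(C)·P(B|C) = 0.40 × 0.25 = 0.10
Apply inclusion-exclusion:
P(A ∪ B ∪ C) = 0.32 + 0.48 + 0.40 − 0.16 − 0.12 − 0.10 + 0.02 = 0.84
P(none) = 1 − 0.84 = 0.16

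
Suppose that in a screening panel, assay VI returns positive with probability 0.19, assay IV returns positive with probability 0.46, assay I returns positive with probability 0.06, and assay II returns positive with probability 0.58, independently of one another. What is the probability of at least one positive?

P(none) = (1 − 0.19) × (1 − 0.46) × (1 − 0.06) × (1 − 0.58) = 0.81 × 0.54 × 0.94 × 0.42 = 0.17268552
P(at least one) = 1 − 0.17268552 = 0.82731448

0.82731448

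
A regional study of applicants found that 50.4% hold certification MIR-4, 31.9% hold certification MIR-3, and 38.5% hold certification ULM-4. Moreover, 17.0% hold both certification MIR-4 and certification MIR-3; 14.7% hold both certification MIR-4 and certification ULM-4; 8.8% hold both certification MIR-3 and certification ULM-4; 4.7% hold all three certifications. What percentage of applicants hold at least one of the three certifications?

85.0%

P(≥1) = 50.4 + 31.9 + 38.5 − 17.0 − 14.7 − 8.8 + 4.7 = 85.0%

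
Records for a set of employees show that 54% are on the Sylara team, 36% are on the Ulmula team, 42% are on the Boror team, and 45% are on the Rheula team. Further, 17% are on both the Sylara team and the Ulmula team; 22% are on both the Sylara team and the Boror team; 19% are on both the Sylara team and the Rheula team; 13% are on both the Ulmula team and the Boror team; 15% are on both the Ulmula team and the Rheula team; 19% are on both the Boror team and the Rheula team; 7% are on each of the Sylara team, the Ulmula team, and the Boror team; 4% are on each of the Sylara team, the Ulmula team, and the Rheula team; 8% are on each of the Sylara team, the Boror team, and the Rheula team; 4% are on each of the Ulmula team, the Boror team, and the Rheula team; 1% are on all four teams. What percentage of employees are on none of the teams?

Using inclusion–exclusion:
P(at least one) = 54 + 36 + 42 + 45 − 17 − 22 − 19 − 13 − 15 − 19 + 7 + 4 + 8 + 4 − 1 = 94%
P(none) = 100% − 94% = 6%

6%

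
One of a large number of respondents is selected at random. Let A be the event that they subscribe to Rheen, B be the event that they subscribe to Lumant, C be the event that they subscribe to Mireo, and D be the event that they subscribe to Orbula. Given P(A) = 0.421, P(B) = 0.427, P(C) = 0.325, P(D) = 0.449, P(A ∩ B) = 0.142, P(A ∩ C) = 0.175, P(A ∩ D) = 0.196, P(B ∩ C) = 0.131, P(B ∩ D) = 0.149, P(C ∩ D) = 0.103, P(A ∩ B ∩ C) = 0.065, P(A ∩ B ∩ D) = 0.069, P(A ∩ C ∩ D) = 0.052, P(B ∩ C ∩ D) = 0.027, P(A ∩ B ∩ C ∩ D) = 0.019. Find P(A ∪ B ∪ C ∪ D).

Using inclusion–exclusion:
P(A ∪ B ∪ C ∪ D) = 0.421 + 0.427 + 0.325 + 0.449 − 0.142 − 0.175 − 0.196 − 0.131 − 0.149 − 0.103 + 0.065 + 0.069 + 0.052 + 0.027 − 0.019 = 0.920

0.920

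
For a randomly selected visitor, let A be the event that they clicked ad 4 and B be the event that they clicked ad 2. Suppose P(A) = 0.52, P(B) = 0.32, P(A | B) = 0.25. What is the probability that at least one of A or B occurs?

P(A ∩ B) = P(B)·P(A|B) = 0.32 × 0.25 = 0.08
P(A ∪ B) = 0.52 + 0.32 − 0.08 = 0.76

0.76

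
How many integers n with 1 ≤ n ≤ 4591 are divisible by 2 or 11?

2504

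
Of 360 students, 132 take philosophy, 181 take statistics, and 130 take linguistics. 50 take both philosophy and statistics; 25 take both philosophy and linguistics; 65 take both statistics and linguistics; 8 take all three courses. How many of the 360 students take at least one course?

311

Using inclusion–exclusion:
|at least one| = 132 + 181 + 130 − 50 − 25 − 65 + 8 = 311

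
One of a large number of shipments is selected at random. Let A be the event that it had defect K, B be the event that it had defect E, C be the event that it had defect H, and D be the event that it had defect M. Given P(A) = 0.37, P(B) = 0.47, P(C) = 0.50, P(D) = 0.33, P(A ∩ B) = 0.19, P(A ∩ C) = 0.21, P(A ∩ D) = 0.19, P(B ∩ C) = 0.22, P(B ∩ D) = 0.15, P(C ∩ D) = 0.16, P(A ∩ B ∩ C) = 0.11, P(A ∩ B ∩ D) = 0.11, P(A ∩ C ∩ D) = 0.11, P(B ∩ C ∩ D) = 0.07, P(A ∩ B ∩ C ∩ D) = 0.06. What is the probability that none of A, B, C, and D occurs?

By inclusion-exclusion,
P(A ∪ B ∪ C ∪ D) = 0.37 + 0.47 + 0.50 + 0.33 − 0.19 − 0.21 − 0.19 − 0.22 − 0.15 − 0.16 + 0.11 + 0.11 + 0.11 + 0.07 − 0.06 = 0.89
P(none) = 1 − 0.89 = 0.11

0.11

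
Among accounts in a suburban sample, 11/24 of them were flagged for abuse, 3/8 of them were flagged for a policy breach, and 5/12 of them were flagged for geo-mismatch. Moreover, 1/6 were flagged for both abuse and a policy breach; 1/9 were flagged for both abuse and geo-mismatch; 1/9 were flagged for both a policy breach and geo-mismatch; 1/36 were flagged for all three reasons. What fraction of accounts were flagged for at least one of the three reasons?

P(at least one) = 11/24 + 3/8 + 5/12 − 1/6 − 1/9 − 1/9 + 1/36 = 8/9

8/9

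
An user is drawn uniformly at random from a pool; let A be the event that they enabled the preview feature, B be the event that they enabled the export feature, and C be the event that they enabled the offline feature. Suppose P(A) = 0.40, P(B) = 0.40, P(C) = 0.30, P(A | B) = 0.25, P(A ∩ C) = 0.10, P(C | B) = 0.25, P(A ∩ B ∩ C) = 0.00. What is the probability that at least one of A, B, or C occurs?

0.80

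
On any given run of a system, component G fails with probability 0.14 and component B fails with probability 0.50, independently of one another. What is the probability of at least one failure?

Independence gives P(none) = ∏(1 − pᵢ).
P(none) = (1 − 0.14) × (1 − 0.50) = 0.86 × 0.50 = 0.43
P(at least one) = 1 − 0.43 = 0.57

0.57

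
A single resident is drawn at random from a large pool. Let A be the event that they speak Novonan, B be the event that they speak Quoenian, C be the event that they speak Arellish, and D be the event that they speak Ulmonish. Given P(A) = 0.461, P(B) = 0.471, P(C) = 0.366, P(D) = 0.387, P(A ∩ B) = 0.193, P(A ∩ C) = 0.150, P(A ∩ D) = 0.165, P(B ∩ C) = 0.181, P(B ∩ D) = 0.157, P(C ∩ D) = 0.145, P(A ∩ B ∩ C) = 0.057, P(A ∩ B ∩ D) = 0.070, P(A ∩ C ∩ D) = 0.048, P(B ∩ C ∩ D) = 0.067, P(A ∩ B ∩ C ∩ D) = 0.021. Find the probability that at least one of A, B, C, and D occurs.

0.915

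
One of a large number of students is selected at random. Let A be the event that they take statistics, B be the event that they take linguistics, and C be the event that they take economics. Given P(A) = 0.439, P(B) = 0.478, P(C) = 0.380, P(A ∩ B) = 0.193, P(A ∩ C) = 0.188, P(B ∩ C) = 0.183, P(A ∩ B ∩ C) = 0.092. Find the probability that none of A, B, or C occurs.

P(A ∪ B ∪ C) = 0.439 + 0.478 + 0.380 − 0.193 − 0.188 − 0.183 + 0.092 = 0.825
P(none) = 1 − 0.825 = 0.175

0.175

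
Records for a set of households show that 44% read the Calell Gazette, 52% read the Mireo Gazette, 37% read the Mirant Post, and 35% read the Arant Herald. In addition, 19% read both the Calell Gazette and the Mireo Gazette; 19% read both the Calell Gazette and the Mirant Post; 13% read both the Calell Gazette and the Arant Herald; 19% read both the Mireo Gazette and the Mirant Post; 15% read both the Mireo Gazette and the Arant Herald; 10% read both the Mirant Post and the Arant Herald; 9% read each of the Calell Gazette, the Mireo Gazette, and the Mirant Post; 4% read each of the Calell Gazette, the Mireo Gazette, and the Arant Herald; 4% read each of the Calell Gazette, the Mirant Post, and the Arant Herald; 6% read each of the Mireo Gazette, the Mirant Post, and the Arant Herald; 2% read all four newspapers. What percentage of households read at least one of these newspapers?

94%

Apply inclusion-exclusion:
P(≥1) = 44 + 52 + 37 + 35 − 19 − 19 − 13 − 19 − 15 − 10 + 9 + 4 + 4 + 6 − 2 = 94%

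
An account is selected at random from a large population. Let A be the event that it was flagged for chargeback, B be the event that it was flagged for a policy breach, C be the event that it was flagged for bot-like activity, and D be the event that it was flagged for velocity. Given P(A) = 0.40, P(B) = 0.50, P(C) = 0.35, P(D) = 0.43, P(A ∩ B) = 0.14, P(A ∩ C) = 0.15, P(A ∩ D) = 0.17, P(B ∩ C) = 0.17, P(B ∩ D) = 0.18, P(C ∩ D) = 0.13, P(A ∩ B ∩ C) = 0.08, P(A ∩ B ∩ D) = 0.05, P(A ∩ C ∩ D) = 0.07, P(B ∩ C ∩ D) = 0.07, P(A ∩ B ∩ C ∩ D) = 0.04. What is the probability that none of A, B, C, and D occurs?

Apply inclusion-exclusion:
P(A ∪ B ∪ C ∪ D) = 0.40 + 0.50 + 0.35 + 0.43 − 0.14 − 0.15 − 0.17 − 0.17 − 0.18 − 0.13 + 0.08 + 0.05 + 0.07 + 0.07 − 0.04 = 0.97
P(none) = 1 − 0.97 = 0.03

0.03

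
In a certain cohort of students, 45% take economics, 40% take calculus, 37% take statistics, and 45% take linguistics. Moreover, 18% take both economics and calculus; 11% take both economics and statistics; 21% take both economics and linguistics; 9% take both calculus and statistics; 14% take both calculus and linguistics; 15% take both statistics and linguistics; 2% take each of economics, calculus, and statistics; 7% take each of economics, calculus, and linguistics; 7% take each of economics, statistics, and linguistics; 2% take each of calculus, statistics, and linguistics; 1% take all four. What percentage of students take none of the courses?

P(union) = 45 + 40 + 37 + 45 − 18 − 11 − 21 − 9 − 14 − 15 + 2 + 7 + 7 + 2 − 1 = 96%
P(none) = 100% − 96% = 4%

4%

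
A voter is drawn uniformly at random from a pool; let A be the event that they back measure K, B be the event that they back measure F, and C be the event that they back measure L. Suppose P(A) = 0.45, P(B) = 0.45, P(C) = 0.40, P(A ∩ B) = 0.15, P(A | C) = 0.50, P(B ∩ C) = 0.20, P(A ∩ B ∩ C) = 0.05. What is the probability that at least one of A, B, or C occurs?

0.80

P(A ∩ C) = P(C)·P(A|C) = 0.40 × 0.50 = 0.20
P(A ∪ B ∪ C) = 0.45 + 0.45 + 0.40 − 0.15 − 0.20 − 0.20 + 0.05 = 0.80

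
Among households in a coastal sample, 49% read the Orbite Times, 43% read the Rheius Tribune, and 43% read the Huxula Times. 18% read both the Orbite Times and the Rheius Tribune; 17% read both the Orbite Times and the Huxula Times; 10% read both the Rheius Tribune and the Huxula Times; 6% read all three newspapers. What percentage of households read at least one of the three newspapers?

Apply inclusion-exclusion:
P(union) = 49 + 43 + 43 − 18 − 17 − 10 + 6 = 96%

96%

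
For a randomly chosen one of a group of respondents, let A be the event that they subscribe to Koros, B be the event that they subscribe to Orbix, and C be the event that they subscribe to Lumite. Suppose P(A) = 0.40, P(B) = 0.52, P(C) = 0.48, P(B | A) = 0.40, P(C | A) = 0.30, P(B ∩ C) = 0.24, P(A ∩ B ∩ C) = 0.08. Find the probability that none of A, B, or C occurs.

P(A ∩ B) = P(A)·P(B|A) = 0.40 × 0.40 = 0.16
P(A ∩ C) = P(A)·P(C|A) = 0.40 × 0.30 = 0.12
Apply inclusion-exclusion:
P(A ∪ B ∪ C) = 0.40 + 0.52 + 0.48 − 0.16 − 0.12 − 0.24 + 0.08 = 0.96
P(none) = 1 − 0.96 = 0.04

0.04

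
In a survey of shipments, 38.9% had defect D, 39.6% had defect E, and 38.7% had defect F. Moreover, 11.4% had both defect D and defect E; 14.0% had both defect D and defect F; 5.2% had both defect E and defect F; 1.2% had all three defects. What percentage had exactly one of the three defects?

59.6%

By inclusion–exclusion (exactly-one form):
P(exactly one) = 38.9 + 39.6 + 38.7 − 2·11.4 − 2·14.0 − 2·5.2 + 3·1.2 = 59.6%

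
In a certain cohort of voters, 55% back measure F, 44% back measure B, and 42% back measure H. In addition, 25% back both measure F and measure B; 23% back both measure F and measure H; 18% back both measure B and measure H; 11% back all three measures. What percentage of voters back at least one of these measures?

86%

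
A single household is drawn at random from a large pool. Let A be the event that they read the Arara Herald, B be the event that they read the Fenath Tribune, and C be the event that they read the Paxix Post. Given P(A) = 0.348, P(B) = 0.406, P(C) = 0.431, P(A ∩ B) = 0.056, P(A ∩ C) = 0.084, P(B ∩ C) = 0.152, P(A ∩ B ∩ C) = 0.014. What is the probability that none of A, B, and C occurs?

Inclusion–exclusion gives
P(A ∪ B ∪ C) = 0.348 + 0.406 + 0.431 − 0.056 − 0.084 − 0.152 + 0.014 = 0.907
P(none) = 1 − 0.907 = 0.093

0.093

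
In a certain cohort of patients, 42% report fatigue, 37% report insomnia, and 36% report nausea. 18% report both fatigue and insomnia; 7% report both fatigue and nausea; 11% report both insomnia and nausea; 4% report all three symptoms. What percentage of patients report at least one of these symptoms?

83%

P(≥1) = 42 + 37 + 36 − 18 − 7 − 11 + 4 = 83%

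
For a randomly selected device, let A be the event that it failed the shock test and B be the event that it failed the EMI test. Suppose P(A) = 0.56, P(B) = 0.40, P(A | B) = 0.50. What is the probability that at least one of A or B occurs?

0.76

P(A ∩ B) = P(B)·P(A|B) = 0.40 × 0.50 = 0.20
By inclusion-exclusion,
P(A ∪ B) = 0.56 + 0.40 − 0.20 = 0.76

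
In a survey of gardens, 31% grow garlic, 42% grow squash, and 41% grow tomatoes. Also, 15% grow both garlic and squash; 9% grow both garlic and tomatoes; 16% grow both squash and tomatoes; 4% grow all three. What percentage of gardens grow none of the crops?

22%

P(≥1) = 31 + 42 + 41 − 15 − 9 − 16 + 4 = 78%
P(none) = 100% − 78% = 22%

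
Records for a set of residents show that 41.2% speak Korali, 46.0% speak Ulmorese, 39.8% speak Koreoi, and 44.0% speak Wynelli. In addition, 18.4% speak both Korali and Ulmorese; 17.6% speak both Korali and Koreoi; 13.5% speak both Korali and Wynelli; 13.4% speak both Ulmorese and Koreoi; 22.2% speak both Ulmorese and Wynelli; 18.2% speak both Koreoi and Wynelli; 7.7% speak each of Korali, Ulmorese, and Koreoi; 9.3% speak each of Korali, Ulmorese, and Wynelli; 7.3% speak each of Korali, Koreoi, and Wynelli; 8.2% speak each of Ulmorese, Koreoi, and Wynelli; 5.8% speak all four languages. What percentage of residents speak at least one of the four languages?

94.4%

P(at least one) = 41.2 + 46.0 + 39.8 + 44.0 − 18.4 − 17.6 − 13.5 − 13.4 − 22.2 − 18.2 + 7.7 + 9.3 + 7.3 + 8.2 − 5.8 = 94.4%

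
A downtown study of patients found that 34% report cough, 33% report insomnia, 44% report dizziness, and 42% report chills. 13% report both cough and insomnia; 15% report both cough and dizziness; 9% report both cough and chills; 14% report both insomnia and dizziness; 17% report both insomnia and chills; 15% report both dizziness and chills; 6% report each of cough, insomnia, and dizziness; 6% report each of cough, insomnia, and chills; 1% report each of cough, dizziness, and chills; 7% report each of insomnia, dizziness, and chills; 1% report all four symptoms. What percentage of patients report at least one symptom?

89%

P(union) = 34 + 33 + 44 + 42 − 13 − 15 − 9 − 14 − 17 − 15 + 6 + 6 + 1 + 7 − 1 = 89%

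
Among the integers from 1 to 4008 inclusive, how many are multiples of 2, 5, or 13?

⌊4008/2⌋ + ⌊4008/5⌋ + ⌊4008/13⌋ − ⌊4008/10⌋ − ⌊4008/26⌋ − ⌊4008/65⌋ + ⌊4008/130⌋ = 2004 + 801 + 308 − 400 − 154 − 61 + 30 = 2528

2528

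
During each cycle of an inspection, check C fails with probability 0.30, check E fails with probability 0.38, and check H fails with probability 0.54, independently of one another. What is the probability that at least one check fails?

0.80036

P(none) = (1 − 0.30) × (1 − 0.38) × (1 − 0.54) = 0.70 × 0.62 × 0.46 = 0.19964
P(at least one) = 1 − 0.19964 = 0.80036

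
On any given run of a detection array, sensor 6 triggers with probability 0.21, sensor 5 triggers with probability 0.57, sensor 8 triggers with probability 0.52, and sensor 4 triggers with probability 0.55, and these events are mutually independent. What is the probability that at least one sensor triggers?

0.9266248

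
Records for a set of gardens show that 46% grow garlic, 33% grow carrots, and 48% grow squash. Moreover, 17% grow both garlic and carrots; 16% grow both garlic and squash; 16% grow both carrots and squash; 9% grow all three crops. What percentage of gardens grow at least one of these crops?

P(≥1) = 46 + 33 + 48 − 17 − 16 − 16 + 9 = 87%

87%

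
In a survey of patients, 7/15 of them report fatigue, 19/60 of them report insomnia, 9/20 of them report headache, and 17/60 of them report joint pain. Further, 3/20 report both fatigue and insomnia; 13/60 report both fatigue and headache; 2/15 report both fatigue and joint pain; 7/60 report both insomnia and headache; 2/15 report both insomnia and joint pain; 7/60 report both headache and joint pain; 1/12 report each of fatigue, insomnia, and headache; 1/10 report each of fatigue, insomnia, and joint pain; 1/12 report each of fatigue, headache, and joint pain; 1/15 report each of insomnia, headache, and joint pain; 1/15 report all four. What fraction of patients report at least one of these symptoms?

11/12

P(≥1) = 7/15 + 19/60 + 9/20 + 17/60 − 3/20 − 13/60 − 2/15 − 7/60 − 2/15 − 7/60 + 1/12 + 1/10 + 1/12 + 1/15 − 1/15 = 11/12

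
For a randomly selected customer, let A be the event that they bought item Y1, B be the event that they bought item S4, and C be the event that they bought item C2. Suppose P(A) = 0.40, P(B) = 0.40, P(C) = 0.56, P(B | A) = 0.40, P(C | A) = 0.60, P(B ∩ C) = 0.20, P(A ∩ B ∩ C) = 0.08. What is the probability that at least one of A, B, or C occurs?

P(A ∩ B) = P(A)·P(B|A) = 0.40 × 0.40 = 0.16
P(A ∩ C) = P(A)·P(C|A) = 0.40 × 0.60 = 0.24
Apply inclusion-exclusion:
P(A ∪ B ∪ C) = 0.40 + 0.40 + 0.56 − 0.16 − 0.24 − 0.20 + 0.08 = 0.84

0.84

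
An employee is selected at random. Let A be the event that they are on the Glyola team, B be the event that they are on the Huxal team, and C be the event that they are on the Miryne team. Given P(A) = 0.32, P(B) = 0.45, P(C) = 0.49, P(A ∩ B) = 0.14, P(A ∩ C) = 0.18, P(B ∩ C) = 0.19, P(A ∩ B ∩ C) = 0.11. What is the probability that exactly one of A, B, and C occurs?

P(exactly one) = 0.32 + 0.45 + 0.49 − 2·0.14 − 2·0.18 − 2·0.19 + 3·0.11 = 0.57

0.57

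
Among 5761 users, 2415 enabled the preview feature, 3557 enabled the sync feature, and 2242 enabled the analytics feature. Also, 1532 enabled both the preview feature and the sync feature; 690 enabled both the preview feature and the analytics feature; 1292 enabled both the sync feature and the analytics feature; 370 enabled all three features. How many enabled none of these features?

691

|union| = 2415 + 3557 + 2242 − 1532 − 690 − 1292 + 370 = 5070
None: 5761 − 5070 = 691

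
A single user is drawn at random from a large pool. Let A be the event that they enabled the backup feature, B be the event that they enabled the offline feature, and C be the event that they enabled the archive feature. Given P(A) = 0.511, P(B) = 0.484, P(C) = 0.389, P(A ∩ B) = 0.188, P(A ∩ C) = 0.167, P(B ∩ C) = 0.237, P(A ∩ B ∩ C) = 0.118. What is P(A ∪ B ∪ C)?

0.910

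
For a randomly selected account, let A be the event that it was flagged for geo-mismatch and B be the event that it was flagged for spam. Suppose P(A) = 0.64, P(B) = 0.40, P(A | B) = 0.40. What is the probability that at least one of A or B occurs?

0.88

P(A ∩ B) = P(B)·P(A|B) = 0.40 × 0.40 = 0.16
P(A ∪ B) = 0.64 + 0.40 − 0.16 = 0.88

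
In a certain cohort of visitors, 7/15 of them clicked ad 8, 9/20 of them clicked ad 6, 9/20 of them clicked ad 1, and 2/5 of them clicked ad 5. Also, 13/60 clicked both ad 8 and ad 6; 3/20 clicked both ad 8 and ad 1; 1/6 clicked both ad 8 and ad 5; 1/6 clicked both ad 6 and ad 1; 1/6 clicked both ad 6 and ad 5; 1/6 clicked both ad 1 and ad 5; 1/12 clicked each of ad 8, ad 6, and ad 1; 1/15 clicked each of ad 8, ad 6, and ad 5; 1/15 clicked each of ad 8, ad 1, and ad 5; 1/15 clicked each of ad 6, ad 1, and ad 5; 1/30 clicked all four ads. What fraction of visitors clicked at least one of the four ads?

59/60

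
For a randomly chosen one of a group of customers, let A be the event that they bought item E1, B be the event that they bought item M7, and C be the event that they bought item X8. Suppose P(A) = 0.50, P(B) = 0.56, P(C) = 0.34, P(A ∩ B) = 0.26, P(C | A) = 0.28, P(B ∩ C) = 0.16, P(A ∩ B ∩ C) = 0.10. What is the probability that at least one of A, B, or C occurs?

0.94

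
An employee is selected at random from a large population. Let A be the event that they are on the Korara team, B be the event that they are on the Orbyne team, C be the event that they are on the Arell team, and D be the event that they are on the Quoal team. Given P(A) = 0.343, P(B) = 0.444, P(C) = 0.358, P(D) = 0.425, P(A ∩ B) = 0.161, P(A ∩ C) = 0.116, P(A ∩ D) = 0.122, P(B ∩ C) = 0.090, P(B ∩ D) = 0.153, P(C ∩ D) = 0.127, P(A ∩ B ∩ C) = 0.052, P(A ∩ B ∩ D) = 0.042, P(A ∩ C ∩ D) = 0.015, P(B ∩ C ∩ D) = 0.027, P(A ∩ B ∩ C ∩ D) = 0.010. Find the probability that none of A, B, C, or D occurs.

P(A ∪ B ∪ C ∪ D) = 0.343 + 0.444 + 0.358 + 0.425 − 0.161 − 0.116 − 0.122 − 0.090 − 0.153 − 0.127 + 0.052 + 0.042 + 0.015 + 0.027 − 0.010 = 0.927
P(none) = 1 − 0.927 = 0.073

0.073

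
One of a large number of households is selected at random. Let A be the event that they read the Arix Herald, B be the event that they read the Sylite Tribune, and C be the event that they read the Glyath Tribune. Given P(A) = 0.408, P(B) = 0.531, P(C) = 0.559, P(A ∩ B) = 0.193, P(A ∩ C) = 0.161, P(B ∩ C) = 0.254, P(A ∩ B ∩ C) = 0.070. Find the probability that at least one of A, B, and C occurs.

0.960

By inclusion–exclusion:
P(A ∪ B ∪ C) = 0.408 + 0.531 + 0.559 − 0.193 − 0.161 − 0.254 + 0.070 = 0.960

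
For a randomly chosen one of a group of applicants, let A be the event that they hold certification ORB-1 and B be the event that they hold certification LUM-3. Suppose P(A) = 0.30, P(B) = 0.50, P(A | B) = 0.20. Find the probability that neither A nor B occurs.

0.30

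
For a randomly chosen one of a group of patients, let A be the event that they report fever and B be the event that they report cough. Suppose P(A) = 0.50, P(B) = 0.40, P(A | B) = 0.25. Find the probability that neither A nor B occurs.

0.20

P(A ∩ B) = P(B)·P(A|B) = 0.40 × 0.25 = 0.10
P(A ∪ B) = 0.50 + 0.40 − 0.10 = 0.80
P(none) = 1 − 0.80 = 0.20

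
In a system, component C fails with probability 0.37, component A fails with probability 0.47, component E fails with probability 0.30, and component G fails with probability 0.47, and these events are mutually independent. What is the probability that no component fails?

0.1238769

P(none) = (1 − 0.37) × (1 − 0.47) × (1 − 0.30) × (1 − 0.47) = 0.63 × 0.53 × 0.70 × 0.53 = 0.1238769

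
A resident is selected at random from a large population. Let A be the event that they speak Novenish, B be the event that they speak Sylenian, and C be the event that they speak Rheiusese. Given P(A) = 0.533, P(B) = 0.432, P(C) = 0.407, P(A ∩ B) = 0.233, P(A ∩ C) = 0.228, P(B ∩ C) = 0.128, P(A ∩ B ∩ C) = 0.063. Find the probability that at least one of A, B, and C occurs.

0.846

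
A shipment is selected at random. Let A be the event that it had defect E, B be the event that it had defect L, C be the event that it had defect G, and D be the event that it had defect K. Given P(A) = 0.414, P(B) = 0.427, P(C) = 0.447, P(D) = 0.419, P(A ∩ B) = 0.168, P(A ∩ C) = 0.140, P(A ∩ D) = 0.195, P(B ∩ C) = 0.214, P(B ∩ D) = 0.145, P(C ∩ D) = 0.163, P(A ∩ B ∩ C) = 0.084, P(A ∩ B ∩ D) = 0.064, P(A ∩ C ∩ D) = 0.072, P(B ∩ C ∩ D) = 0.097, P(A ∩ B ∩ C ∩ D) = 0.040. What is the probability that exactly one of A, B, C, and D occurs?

P(exactly one) = 0.414 + 0.427 + 0.447 + 0.419 − 2·0.168 − 2·0.140 − 2·0.195 − 2·0.214 − 2·0.145 − 2·0.163 + 3·0.084 + 3·0.064 + 3·0.072 + 3·0.097 − 4·0.040 = 0.448

0.448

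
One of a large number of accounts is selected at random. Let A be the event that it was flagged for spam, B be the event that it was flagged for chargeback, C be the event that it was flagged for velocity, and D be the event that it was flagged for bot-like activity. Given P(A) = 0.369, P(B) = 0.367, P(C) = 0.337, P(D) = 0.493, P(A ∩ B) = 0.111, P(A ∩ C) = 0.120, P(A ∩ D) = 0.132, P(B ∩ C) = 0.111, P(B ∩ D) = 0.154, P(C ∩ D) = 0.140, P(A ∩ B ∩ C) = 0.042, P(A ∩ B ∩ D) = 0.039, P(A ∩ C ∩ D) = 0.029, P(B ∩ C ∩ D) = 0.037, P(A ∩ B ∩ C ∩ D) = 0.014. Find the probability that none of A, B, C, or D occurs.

0.069

Using inclusion–exclusion:
P(A ∪ B ∪ C ∪ D) = 0.369 + 0.367 + 0.337 + 0.493 − 0.111 − 0.120 − 0.132 − 0.111 − 0.154 − 0.140 + 0.042 + 0.039 + 0.029 + 0.037 − 0.014 = 0.931
P(none) = 1 − 0.931 = 0.069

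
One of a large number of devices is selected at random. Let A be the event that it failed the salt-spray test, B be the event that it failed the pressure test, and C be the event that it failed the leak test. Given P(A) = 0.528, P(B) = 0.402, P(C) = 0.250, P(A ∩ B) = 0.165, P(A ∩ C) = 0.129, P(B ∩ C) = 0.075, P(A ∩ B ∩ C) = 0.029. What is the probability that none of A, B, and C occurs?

By inclusion–exclusion:
P(A ∪ B ∪ C) = 0.528 + 0.402 + 0.250 − 0.165 − 0.129 − 0.075 + 0.029 = 0.840
P(none) = 1 − 0.840 = 0.160

0.160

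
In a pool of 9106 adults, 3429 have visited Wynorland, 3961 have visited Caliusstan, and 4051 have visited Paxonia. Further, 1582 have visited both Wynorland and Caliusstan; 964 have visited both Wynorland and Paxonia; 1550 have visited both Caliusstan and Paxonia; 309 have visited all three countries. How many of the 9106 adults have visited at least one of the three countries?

7654

Using inclusion–exclusion:
|at least one| = 3429 + 3961 + 4051 − 1582 − 964 − 1550 + 309 = 7654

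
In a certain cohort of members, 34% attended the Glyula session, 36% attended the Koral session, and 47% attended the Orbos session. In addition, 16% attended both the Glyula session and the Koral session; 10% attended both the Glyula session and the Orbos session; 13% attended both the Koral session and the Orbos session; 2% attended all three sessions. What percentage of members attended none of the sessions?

20%

P(at least one) = 34 + 36 + 47 − 16 − 10 − 13 + 2 = 80%
P(none) = 100% − 80% = 20%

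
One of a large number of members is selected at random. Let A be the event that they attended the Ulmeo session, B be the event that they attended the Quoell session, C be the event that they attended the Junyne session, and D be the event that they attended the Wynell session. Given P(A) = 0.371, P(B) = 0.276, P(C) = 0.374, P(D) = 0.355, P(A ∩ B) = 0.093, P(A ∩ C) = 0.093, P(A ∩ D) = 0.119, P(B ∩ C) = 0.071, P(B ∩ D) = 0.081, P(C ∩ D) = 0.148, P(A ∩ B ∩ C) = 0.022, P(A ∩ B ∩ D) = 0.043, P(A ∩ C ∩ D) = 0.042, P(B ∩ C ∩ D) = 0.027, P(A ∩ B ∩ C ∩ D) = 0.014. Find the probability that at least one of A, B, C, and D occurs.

P(A ∪ B ∪ C ∪ D) = 0.371 + 0.276 + 0.374 + 0.355 − 0.093 − 0.093 − 0.119 − 0.071 − 0.081 − 0.148 + 0.022 + 0.043 + 0.042 + 0.027 − 0.014 = 0.891

0.891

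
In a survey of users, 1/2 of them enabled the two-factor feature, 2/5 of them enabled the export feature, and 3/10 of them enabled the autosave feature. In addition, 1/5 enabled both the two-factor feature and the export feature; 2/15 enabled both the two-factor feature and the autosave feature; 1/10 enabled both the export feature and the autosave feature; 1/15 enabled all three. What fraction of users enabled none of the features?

P(at least one) = 1/2 + 2/5 + 3/10 − 1/5 − 2/15 − 1/10 + 1/15 = 5/6
P(none) = 1 − 5/6 = 1/6

1/6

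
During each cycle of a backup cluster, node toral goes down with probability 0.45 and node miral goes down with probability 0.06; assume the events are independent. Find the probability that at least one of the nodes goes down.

P(none) = (1 − 0.45) × (1 − 0.06) = 0.55 × 0.94 = 0.517
P(at least one) = 1 − 0.517 = 0.483

0.483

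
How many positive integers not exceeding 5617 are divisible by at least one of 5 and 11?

1531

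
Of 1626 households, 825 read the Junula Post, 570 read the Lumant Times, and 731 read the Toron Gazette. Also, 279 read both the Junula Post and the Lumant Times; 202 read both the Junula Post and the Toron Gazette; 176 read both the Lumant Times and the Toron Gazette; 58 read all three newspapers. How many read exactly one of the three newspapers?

986

By inclusion–exclusion (exactly-one form):
|exactly one| = 825 + 570 + 731 − 2·279 − 2·202 − 2·176 + 3·58 = 986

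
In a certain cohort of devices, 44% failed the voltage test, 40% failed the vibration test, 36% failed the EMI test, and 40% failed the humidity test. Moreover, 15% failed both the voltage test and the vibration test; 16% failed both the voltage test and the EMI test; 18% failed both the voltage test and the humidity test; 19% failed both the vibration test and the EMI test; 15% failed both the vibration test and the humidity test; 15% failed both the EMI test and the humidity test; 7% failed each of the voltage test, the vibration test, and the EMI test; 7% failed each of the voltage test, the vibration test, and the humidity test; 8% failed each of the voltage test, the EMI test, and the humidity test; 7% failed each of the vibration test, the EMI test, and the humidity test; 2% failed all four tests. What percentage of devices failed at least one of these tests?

By inclusion-exclusion,
P(at least one) = 44 + 40 + 36 + 40 − 15 − 16 − 18 − 19 − 15 − 15 + 7 + 7 + 8 + 7 − 2 = 89%

89%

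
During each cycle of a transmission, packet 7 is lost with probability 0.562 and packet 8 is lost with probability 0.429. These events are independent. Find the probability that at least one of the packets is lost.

Since the events are independent, P(none) is the product of the individual non-occurrence probabilities.
P(none) = (1 − 0.562) × (1 − 0.429) = 0.438 × 0.571 = 0.250098
P(at least one) = 1 − 0.250098 = 0.749902

0.749902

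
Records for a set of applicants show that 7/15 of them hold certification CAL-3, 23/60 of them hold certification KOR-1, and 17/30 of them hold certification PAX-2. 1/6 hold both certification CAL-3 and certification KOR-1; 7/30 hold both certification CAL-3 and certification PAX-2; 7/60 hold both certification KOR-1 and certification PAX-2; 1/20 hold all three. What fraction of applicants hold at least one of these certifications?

19/20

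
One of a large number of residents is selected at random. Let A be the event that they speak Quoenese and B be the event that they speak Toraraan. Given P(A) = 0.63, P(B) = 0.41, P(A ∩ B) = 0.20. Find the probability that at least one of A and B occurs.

0.84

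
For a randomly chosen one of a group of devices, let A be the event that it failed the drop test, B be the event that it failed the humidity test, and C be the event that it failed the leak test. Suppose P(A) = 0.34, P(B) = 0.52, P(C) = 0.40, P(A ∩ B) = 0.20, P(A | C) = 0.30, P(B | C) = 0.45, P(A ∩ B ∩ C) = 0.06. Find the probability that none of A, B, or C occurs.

P(A ∩ C) = P(C)·P(A|C) = 0.40 × 0.30 = 0.12
P(B ∩ C) = P(C)·P(B|C) = 0.40 × 0.45 = 0.18
Using inclusion–exclusion:
P(A ∪ B ∪ C) = 0.34 + 0.52 + 0.40 − 0.20 − 0.12 − 0.18 + 0.06 = 0.82
P(none) = 1 − 0.82 = 0.18

0.18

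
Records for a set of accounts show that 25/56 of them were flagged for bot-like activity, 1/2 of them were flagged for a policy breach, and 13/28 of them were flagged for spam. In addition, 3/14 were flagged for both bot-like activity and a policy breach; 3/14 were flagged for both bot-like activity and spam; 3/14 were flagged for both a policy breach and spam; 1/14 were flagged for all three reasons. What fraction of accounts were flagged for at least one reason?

47/56

By inclusion–exclusion:
P(union) = 25/56 + 1/2 + 13/28 − 3/14 − 3/14 − 3/14 + 1/14 = 47/56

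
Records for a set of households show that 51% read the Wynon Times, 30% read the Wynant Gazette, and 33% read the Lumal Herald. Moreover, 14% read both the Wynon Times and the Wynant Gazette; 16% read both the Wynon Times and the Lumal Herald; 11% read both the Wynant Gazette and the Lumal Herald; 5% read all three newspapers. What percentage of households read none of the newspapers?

22%

P(at least one) = 51 + 30 + 33 − 14 − 16 − 11 + 5 = 78%
P(none) = 100% − 78% = 22%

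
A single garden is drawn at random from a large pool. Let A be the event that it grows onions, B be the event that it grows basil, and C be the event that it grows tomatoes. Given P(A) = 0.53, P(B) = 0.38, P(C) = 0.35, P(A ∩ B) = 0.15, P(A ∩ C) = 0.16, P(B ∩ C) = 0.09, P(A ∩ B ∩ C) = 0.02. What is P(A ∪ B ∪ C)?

P(A ∪ B ∪ C) = 0.53 + 0.38 + 0.35 − 0.15 − 0.16 − 0.09 + 0.02 = 0.88

0.88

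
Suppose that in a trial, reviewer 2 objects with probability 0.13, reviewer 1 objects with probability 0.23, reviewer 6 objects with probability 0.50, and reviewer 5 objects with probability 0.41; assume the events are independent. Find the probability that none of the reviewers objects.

P(none) = (1 − 0.13) × (1 − 0.23) × (1 − 0.50) × (1 − 0.41) = 0.87 × 0.77 × 0.50 × 0.59 = 0.1976205

0.1976205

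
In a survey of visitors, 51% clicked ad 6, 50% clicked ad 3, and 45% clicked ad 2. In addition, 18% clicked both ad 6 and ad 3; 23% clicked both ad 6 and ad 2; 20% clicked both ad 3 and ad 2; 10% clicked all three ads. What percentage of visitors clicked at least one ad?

P(union) = 51 + 50 + 45 − 18 − 23 − 20 + 10 = 95%

95%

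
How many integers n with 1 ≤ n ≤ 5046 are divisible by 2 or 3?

By inclusion-exclusion,
⌊5046/2⌋ + ⌊5046/3⌋ − ⌊5046/6⌋ = 2523 + 1682 − 841 = 3364

3364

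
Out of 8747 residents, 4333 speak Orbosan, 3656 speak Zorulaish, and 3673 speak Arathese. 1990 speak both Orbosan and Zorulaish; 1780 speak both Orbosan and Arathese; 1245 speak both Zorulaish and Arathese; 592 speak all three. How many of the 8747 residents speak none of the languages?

|union| = 4333 + 3656 + 3673 − 1990 − 1780 − 1245 + 592 = 7239
None: 8747 − 7239 = 1508

1508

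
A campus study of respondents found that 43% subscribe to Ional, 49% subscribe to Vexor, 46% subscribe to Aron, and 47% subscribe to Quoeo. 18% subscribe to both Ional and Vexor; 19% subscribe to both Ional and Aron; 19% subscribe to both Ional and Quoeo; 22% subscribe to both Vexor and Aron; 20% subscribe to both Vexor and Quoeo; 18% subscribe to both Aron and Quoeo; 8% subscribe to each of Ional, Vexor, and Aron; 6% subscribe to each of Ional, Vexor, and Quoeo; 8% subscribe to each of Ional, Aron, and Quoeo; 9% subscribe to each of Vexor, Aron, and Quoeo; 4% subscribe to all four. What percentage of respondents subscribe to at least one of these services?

96%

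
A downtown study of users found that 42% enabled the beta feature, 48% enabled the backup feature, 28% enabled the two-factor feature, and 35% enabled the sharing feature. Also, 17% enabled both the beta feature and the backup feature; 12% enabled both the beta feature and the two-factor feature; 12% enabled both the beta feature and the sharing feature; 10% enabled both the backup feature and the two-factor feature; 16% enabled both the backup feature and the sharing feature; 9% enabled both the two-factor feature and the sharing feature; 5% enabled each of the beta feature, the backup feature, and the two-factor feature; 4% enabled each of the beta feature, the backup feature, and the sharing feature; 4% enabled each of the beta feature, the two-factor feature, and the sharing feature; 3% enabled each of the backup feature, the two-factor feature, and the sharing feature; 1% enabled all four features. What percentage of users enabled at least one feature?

92%

P(at least one) = 42 + 48 + 28 + 35 − 17 − 12 − 12 − 10 − 16 − 9 + 5 + 4 + 4 + 3 − 1 = 92%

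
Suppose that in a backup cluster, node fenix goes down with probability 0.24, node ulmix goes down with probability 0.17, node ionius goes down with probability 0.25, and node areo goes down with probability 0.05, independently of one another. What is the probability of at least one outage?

0.550555

P(none) = (1 − 0.24) × (1 − 0.17) × (1 − 0.25) × (1 − 0.05) = 0.76 × 0.83 × 0.75 × 0.95 = 0.449445
P(at least one) = 1 − 0.449445 = 0.550555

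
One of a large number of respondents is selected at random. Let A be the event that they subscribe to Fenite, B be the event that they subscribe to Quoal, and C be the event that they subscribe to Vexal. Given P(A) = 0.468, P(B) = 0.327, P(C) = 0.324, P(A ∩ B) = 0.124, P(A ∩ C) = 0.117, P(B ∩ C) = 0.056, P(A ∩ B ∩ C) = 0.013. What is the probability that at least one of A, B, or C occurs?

0.835

P(A ∪ B ∪ C) = 0.468 + 0.327 + 0.324 − 0.124 − 0.117 − 0.056 + 0.013 = 0.835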